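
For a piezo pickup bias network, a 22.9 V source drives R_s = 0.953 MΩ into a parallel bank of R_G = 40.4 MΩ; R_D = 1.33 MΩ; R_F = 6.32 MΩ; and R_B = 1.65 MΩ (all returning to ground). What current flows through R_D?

Combine the parallel branches: R_p = (1/40.4 + 1/1.33 + 1/6.32 + 1/1.65)⁻¹ = 0.6490 MΩ.
Node voltage V_A = V_CC · R_p/(R_s + R_p) = 22.9 × 0.4051 = 9.277 V.
Branch current I = V_A/R_D = 9.277/1.33 = 6.975 µA.

I ≈ 6.98 µA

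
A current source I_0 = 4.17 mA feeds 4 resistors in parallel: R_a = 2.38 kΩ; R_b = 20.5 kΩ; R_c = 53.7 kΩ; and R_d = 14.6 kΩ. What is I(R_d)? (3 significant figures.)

Total conductance ΣG = 1/2.38 + 1/20.5 + 1/53.7 + 1/14.6 = 0.5561 (units of 1/kΩ).
Current divider: I(R_d) = I_0 · G_k/ΣG = 4.17 × (0.06849/0.5561) = 4.17 × 0.1232 = 0.5136 mA.

I ≈ 0.514 mA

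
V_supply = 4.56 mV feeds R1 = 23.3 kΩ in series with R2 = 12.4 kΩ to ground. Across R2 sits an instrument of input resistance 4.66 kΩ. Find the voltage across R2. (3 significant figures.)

V_out ≈ 0.579 mV

The load sits in parallel with R2, giving an effective lower resistance R2' = R2·R_L/(R2+R_L) = 3.387 kΩ.
Then V_out = V_supply · R2'/(R1 + R2') = 4.56 × 3.387/26.69 = 0.5788 mV.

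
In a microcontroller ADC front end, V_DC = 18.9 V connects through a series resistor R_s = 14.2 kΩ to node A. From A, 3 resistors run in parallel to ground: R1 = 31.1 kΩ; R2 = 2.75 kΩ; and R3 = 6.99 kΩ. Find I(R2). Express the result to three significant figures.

Combine the parallel branches: R_p = (1/31.1 + 1/2.75 + 1/6.99)⁻¹ = 1.856 kΩ.
Node voltage V_A = V_DC · R_p/(R_s + R_p) = 18.9 × 0.1156 = 2.185 V.
Branch current I = V_A/R2 = 2.185/2.75 = 0.7944 mA.
(Equivalently: I_total = 1.177 mA, then current-divider fraction G_k/ΣG = 0.6748.)

I ≈ 0.794 mA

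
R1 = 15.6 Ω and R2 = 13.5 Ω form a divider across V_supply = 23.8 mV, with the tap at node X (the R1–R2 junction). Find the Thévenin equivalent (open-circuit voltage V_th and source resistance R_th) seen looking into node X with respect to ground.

Open-circuit (no load on X): V_th = V_supply · R2/(R1 + R2) = 23.8 × 13.5/(15.60 + 13.5) = 11.04 mV.
With V_supply suppressed (replaced by a short), R_th = R1 ‖ R2 = (15.60 × 13.5)/(15.60 + 13.5) = 7.237 Ω.

V_th ≈ 11.0 mV, R_th ≈ 7.24 Ω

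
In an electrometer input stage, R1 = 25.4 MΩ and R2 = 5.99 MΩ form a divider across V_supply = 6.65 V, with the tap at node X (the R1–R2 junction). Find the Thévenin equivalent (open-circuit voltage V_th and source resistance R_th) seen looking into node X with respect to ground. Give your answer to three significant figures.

With X open, the divider is unloaded: V_th = 6.65 × 5.99/31.39 = 1.269 V.
Zeroing V_supply shorts the top of R1 to ground, so R_th = R1 ‖ R2 = 4.847 MΩ.

V_th ≈ 1.27 V, R_th ≈ 4.85 MΩ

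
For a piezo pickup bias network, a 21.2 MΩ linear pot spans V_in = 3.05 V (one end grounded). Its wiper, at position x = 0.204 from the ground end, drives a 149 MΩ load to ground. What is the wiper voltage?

V_out ≈ 0.608 V

The pot divides into 16.88 MΩ above the wiper and 4.325 MΩ below.
(x·R_p) ‖ R_L = 4.203 MΩ.
V_out = 3.05 × 4.203/(16.88 + 4.203) = 0.6081 V.
(Unloaded: V_out = x·V_in = 0.622 V.)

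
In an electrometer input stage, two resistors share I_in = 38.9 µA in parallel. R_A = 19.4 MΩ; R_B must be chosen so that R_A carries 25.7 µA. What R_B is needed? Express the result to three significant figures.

In a two-way split, I_A/I_in = R_B/(R_A + R_B).
With f = 0.6607, R_B = R_A · f/(1−f) = 19.4 × 1.947 = 37.77 MΩ.

R_B ≈ 37.8 MΩ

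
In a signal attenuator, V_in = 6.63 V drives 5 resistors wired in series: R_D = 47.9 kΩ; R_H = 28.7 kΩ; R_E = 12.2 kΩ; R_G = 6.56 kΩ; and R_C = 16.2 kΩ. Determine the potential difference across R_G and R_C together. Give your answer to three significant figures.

V ≈ 1.35 V

ΣR = 47.9 + 28.7 + 12.2 + 6.56 + 16.2 = 111.6 kΩ.
R_{R_G..R_C} = 6.56 + 16.2 = 22.76 kΩ.
V = V_in · R/ΣR = 6.63 × 0.2040 = 1.353 V.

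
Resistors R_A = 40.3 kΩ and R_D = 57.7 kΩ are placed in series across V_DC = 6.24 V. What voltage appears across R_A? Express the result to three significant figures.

Total series resistance ΣR = 40.3 + 57.7 = 98.00 kΩ.
Voltage divider: V = V_DC · (40.30 / 98.00) = 6.24 × 0.4112 = 2.566 V.

V ≈ 2.57 V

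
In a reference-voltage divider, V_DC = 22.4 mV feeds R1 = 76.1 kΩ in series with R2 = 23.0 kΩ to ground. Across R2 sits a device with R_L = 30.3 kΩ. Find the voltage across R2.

V_out ≈ 3.28 mV

R2 ‖ R_L = (23.0 × 30.3)/(23.0 + 30.3) = 13.08 kΩ.
Voltage divider with the loaded lower leg: V_out = 22.4 × 13.08/(76.1 + 13.08) = 22.4 × 0.1466 = 3.284 mV.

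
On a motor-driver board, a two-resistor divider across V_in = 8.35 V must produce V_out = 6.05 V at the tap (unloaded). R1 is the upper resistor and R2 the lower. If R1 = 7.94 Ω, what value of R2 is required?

Required fraction k = V_out/V_in = 0.7246.
Rearranging, R2 = R1·k/(1−k) = 7.94 × 2.630 = 20.89 Ω.

R2 ≈ 20.9 Ω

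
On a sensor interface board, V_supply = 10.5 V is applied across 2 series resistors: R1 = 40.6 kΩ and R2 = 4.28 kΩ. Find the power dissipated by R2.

The common current is I = 10.5/44.88 = 0.2340 mA.
P = I²R = 0.05474 × 4.28 = 0.2343 mW.

P ≈ 0.234 mW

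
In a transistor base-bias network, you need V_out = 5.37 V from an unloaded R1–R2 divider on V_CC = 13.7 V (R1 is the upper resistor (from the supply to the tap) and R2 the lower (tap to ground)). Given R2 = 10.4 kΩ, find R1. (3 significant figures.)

R1 ≈ 16.1 kΩ

The divider ratio is R2/(R1+R2) = 5.37/13.7 = 0.3920.
R1 = R2·(1/k − 1) = 10.4 × 1.551 = 16.13 kΩ.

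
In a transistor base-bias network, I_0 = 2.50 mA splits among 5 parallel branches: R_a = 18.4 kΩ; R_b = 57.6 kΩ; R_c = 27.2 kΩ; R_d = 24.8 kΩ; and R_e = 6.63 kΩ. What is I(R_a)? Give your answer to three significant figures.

Total conductance ΣG = 1/18.4 + 1/57.6 + 1/27.2 + 1/24.8 + 1/6.63 = 0.2996 (units of 1/kΩ).
Current divider: I(R_a) = I_0 · G_k/ΣG = 2.50 × (0.05435/0.2996) = 2.50 × 0.1814 = 0.4535 mA.

I ≈ 0.453 mA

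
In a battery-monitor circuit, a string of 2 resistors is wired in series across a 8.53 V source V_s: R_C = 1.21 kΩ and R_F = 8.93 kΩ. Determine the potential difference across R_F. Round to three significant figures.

V ≈ 7.51 V

ΣR = 1.21 + 8.93 = 10.14 kΩ.
Voltage divider: V = V_s · (8.930 / 10.14) = 8.53 × 0.8807 = 7.512 V.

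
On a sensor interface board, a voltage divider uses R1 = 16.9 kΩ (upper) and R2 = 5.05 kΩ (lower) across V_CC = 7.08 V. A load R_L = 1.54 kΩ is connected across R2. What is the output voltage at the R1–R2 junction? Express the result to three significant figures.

V_out ≈ 0.462 V

First combine the lower leg with the load: R2 ‖ R_L = 1.180 kΩ.
Now apply the divider: V_out = 7.08 × 0.06527 = 0.4621 V.
(Unloaded it would be 1.63 V; the load pulls it down.)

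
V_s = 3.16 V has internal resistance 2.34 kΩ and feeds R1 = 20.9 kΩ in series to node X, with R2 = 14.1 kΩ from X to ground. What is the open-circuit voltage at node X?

V_th ≈ 1.19 V

R1' = 2.34 + 20.9 = 23.24 kΩ (source resistance + R1).
Open-circuit (no load on X): V_th = V_s · R2/(R1' + R2) = 3.16 × 14.1/(23.24 + 14.1) = 1.193 V.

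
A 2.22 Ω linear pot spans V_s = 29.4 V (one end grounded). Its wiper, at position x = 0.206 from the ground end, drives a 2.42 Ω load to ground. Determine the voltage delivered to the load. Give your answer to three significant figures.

Split the track: R_lower = x·R_p = 0.4573 Ω, R_upper = (1−x)·R_p = 1.763 Ω.
(x·R_p) ‖ R_L = 0.3846 Ω.
Then V_out = V_s · 0.3846/(1.763 + 0.3846) = 5.266 V.

V_out ≈ 5.27 V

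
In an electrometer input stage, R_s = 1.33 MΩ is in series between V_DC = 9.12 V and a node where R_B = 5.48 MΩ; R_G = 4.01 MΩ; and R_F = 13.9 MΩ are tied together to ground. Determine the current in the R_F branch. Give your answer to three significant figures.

Combine the parallel branches: R_p = (1/5.48 + 1/4.01 + 1/13.9)⁻¹ = 1.985 MΩ.
V_A = 9.12 × 1.985/3.315 = 5.461 V.
I(R_F) = V_A / R_F = 5.461/13.9 = 0.3929 µA.
(Equivalently: I_total = 2.751 µA, then current-divider fraction G_k/ΣG = 0.1428.)

I ≈ 0.393 µA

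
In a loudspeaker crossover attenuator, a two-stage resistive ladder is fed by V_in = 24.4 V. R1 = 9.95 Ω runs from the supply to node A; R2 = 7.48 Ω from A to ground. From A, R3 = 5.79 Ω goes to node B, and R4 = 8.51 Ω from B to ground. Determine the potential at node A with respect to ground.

The second stage (R3 + R4 = 14.30 Ω) loads node A in parallel with R2.
R2 ‖ (R3+R4) = 4.911 Ω.
V_A = 24.4 × 4.911/(9.95 + 4.911) = 8.063 V.

V_A ≈ 8.06 V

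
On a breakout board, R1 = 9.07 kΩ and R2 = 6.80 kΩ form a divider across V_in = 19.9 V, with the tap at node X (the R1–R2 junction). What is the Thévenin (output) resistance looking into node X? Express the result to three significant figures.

R_th ≈ 3.89 kΩ

With V_in suppressed (replaced by a short), R_th = R1 ‖ R2 = (9.070 × 6.80)/(9.070 + 6.80) = 3.886 kΩ.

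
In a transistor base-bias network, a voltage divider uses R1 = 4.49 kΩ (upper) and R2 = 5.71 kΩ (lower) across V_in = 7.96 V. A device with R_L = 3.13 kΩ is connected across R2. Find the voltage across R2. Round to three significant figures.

V_out ≈ 2.47 V

First combine the lower leg with the load: R2 ‖ R_L = 2.022 kΩ.
Voltage divider with the loaded lower leg: V_out = 7.96 × 2.022/(4.49 + 2.022) = 7.96 × 0.3105 = 2.471 V.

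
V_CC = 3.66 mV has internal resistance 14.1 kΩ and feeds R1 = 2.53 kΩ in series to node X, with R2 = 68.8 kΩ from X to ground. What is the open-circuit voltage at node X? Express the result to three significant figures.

R1' = 14.1 + 2.53 = 16.63 kΩ (source resistance + R1).
V_th is the unloaded tap voltage: V_CC · R2/(R1'+R2) = 3.66 × 0.8053 = 2.948 mV.

V_th ≈ 2.95 mV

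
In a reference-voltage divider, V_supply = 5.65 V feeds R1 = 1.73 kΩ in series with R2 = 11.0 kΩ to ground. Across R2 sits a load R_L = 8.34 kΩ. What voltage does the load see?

V_out ≈ 4.14 V

R2 ‖ R_L = (11.0 × 8.34)/(11.0 + 8.34) = 4.744 kΩ.
Voltage divider with the loaded lower leg: V_out = 5.65 × 4.744/(1.73 + 4.744) = 5.65 × 0.7328 = 4.140 V.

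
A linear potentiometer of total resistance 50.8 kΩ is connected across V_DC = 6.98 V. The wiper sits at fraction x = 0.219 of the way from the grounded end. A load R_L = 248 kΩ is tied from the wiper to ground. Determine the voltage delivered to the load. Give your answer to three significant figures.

V_out ≈ 1.48 V

Lower segment x·R_p = 11.13 kΩ; upper segment (1−x)·R_p = 39.67 kΩ.
Lower segment in parallel with the load: 11.13 ‖ 248 = 10.65 kΩ.
Then V_out = V_DC · 10.65/(39.67 + 10.65) = 1.477 V.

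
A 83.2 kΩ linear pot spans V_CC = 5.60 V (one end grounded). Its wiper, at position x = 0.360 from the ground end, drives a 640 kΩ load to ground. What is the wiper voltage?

Lower segment x·R_p = 29.95 kΩ; upper segment (1−x)·R_p = 53.25 kΩ.
Lower segment in parallel with the load: 29.95 ‖ 640 = 28.61 kΩ.
Loaded-divider output: V_out = 5.60 × 0.3495 = 1.957 V.

V_out ≈ 1.96 V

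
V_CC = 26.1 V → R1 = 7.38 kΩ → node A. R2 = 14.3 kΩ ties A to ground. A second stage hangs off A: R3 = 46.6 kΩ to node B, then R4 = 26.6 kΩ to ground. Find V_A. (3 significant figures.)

V_A ≈ 16.1 V

Node A sees R2 in parallel with the series input of stage 2, R3 + R4 = 73.20 kΩ.
R2 ‖ (R3+R4) = 11.96 kΩ.
V_A = 26.1 × 11.96/(7.38 + 11.96) = 16.14 V.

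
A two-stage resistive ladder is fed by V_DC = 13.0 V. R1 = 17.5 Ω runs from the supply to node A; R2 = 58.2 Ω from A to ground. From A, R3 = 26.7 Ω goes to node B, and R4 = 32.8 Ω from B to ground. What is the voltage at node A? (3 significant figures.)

V_A ≈ 8.15 V

Node A sees R2 in parallel with the series input of stage 2, R3 + R4 = 59.50 Ω.
R2 ‖ (R3+R4) = 29.42 Ω.
So V_A = 13.0 × 0.6270 = 8.151 V.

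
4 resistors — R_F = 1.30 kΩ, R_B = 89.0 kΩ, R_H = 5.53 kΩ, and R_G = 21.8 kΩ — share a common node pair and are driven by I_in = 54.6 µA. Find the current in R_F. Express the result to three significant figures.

Total conductance ΣG = 1/1.30 + 1/89.0 + 1/5.53 + 1/21.8 = 1.007 (units of 1/kΩ).
By the current-divider rule, I = I_in · G_k/ΣG = 54.6 × 0.7638 = 41.70 µA.

I ≈ 41.7 µA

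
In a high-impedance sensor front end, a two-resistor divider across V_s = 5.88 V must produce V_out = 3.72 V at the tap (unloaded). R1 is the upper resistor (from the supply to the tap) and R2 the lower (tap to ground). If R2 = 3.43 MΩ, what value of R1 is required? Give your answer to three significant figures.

R1 ≈ 1.99 MΩ

The divider ratio is R2/(R1+R2) = 3.72/5.88 = 0.6327.
So R1 = R2 · (V_s/V_out − 1) = 3.43 × (5.88/3.72 − 1) = 3.43 × 0.5806 = 1.992 MΩ.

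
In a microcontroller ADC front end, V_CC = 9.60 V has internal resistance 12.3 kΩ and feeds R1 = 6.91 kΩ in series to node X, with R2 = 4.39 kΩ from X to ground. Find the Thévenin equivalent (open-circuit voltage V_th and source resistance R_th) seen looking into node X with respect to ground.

R1' = 12.3 + 6.91 = 19.21 kΩ (source resistance + R1).
With X open, the divider is unloaded: V_th = 9.60 × 4.39/23.60 = 1.786 V.
With V_CC suppressed (replaced by a short), R_th = R1' ‖ R2 = (19.21 × 4.39)/(19.21 + 4.39) = 3.573 kΩ.

V_th ≈ 1.79 V, R_th ≈ 3.57 kΩ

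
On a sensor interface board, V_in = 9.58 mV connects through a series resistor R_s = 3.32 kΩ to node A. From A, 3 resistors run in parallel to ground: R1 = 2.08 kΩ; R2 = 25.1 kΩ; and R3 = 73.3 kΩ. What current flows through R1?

I ≈ 1.66 µA

Equivalent of the parallel group: R_p = 1.872 kΩ.
Node voltage V_A = V_in · R_p/(R_s + R_p) = 9.58 × 0.3605 = 3.454 mV.
Branch current I = V_A/R1 = 3.454/2.08 = 1.661 µA.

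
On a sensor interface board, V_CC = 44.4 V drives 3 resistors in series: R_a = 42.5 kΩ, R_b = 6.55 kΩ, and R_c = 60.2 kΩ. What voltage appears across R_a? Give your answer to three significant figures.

Series total: ΣR = 42.5 + 6.55 + 60.2 = 109.2 kΩ.
V = V_CC · R/ΣR = 44.4 × 0.3890 = 17.27 V.

V ≈ 17.3 V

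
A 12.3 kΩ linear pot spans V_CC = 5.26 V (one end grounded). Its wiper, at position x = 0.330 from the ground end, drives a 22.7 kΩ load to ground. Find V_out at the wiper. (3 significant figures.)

V_out ≈ 1.55 V

Lower segment x·R_p = 4.059 kΩ; upper segment (1−x)·R_p = 8.241 kΩ.
R_L loads the lower segment: effective lower R = 3.443 kΩ.
V_out = 5.26 × 3.443/(8.241 + 3.443) = 1.550 V.
(Unloaded: V_out = x·V_CC = 1.74 V.)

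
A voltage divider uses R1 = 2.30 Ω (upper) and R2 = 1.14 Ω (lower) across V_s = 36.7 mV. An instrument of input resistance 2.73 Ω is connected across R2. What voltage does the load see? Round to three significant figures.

First combine the lower leg with the load: R2 ‖ R_L = 0.8042 Ω.
Then V_out = V_s · R2'/(R1 + R2') = 36.7 × 0.8042/3.104 = 9.508 mV.

V_out ≈ 9.51 mV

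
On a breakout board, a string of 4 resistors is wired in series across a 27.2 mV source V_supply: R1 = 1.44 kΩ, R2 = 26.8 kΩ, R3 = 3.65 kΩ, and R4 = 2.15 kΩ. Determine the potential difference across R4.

V ≈ 1.72 mV

Total series resistance ΣR = 1.44 + 26.8 + 3.65 + 2.15 = 34.04 kΩ.
V = V_supply · R/ΣR = 27.2 × 0.06316 = 1.718 mV.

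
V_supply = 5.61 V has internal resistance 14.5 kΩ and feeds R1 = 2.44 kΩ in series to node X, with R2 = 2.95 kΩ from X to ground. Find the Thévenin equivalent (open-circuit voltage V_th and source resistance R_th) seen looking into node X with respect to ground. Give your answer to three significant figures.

R1' = 14.5 + 2.44 = 16.94 kΩ (source resistance + R1).
Open-circuit (no load on X): V_th = V_supply · R2/(R1' + R2) = 5.61 × 2.95/(16.94 + 2.95) = 0.8321 V.
Zeroing V_supply shorts the top of R1' to ground, so R_th = R1' ‖ R2 = 2.512 kΩ.

V_th ≈ 0.832 V, R_th ≈ 2.51 kΩ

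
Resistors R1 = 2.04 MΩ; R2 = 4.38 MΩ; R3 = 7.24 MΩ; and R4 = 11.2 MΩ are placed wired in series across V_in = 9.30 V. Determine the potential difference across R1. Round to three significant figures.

V ≈ 0.763 V

ΣR = 2.04 + 4.38 + 7.24 + 11.2 = 24.86 MΩ.
By the voltage-divider rule, V = 9.30 × 2.040/24.86 = 0.7632 V.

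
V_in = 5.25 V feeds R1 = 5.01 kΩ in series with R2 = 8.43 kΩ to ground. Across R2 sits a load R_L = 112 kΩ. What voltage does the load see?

First combine the lower leg with the load: R2 ‖ R_L = 7.840 kΩ.
Now apply the divider: V_out = 5.25 × 0.6101 = 3.203 V.
(Unloaded it would be 3.29 V; the load pulls it down.)

V_out ≈ 3.20 V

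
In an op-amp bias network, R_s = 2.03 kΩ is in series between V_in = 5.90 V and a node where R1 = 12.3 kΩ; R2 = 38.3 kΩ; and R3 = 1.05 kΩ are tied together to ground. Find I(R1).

Combine the parallel branches: R_p = (1/12.3 + 1/38.3 + 1/1.05)⁻¹ = 0.9436 kΩ.
V_A = 5.90 × 0.9436/2.974 = 1.872 V.
Branch current I = V_A/R1 = 1.872/12.3 = 0.1522 mA.
(Equivalently: I_total = 1.984 mA, then current-divider fraction G_k/ΣG = 0.07671.)

I ≈ 0.152 mA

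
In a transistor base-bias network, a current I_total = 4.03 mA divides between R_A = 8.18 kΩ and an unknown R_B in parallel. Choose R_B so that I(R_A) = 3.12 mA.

R_B ≈ 28.0 kΩ

Two-branch current divider: I_A = I_total · R_B/(R_A + R_B).
With f = 0.7742, R_B = R_A · f/(1−f) = 8.18 × 3.429 = 28.05 kΩ.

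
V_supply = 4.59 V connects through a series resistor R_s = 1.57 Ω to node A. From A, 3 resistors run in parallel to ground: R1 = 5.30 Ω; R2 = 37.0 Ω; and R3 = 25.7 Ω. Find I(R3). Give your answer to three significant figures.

I ≈ 0.128 A

Combine the parallel branches: R_p = (1/5.30 + 1/37.0 + 1/25.7)⁻¹ = 3.927 Ω.
Node voltage V_A = V_supply · R_p/(R_s + R_p) = 4.59 × 0.7144 = 3.279 V.
I(R3) = V_A / R3 = 3.279/25.7 = 0.1276 A.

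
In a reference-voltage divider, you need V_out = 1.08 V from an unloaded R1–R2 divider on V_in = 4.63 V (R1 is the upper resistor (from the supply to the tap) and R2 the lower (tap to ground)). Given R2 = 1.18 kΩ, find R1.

R1 ≈ 3.88 kΩ

Required fraction k = V_out/V_in = 0.2333.
R1 = R2·(1/k − 1) = 1.18 × 3.287 = 3.879 kΩ.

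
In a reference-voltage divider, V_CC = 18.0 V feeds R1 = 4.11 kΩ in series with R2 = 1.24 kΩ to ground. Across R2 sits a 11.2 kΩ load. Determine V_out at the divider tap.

V_out ≈ 3.84 V

R2 ‖ R_L = (1.24 × 11.2)/(1.24 + 11.2) = 1.116 kΩ.
Voltage divider with the loaded lower leg: V_out = 18.0 × 1.116/(4.11 + 1.116) = 18.0 × 0.2136 = 3.845 V.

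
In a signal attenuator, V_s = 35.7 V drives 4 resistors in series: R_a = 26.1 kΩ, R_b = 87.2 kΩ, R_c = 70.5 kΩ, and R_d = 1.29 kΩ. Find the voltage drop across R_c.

V ≈ 13.6 V

Series total: ΣR = 26.1 + 87.2 + 70.5 + 1.29 = 185.1 kΩ.
V = V_s · R/ΣR = 35.7 × 0.3809 = 13.60 V.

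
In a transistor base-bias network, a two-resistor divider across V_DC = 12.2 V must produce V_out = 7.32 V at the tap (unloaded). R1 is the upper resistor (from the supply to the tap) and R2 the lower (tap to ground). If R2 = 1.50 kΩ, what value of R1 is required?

R1 ≈ 1.00 kΩ

V_out/V_DC = R2/(R1+R2) = 0.6000.
R1 = R2·(1/k − 1) = 1.50 × 0.6667 = 1.000 kΩ.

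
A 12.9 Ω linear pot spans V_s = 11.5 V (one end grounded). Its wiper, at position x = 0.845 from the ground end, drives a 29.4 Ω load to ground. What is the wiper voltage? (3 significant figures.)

V_out ≈ 9.19 V

Split the track: R_lower = x·R_p = 10.90 Ω, R_upper = (1−x)·R_p = 2.000 Ω.
R_L loads the lower segment: effective lower R = 7.952 Ω.
V_out = 11.5 × 7.952/(2.000 + 7.952) = 9.189 V.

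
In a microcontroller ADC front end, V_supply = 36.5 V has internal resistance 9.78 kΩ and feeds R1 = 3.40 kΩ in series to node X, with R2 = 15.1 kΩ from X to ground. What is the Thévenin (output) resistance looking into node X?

R1' = 9.78 + 3.40 = 13.18 kΩ (source resistance + R1).
Looking into X with the source shorted: R_th = R1'·R2/(R1'+R2) = 13.18 × 15.1/28.28 = 7.037 kΩ.

R_th ≈ 7.04 kΩ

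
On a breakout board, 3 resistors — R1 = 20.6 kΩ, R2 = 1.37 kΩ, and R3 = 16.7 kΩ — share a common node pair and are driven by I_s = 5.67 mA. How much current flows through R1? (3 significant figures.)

Total conductance ΣG = 1/20.6 + 1/1.37 + 1/16.7 = 0.8384 (units of 1/kΩ).
By the current-divider rule, I = I_s · G_k/ΣG = 5.67 × 0.05790 = 0.3283 mA.

I ≈ 0.328 mA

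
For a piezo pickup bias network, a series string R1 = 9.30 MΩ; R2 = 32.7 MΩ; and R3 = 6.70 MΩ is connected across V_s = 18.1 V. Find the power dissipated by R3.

The common current is I = 18.1/48.70 = 0.3717 µA.
V(R3) = I·R = 2.490 V; P = V·I = 2.490 × 0.3717 = 0.9255 µW.

P ≈ 0.925 µW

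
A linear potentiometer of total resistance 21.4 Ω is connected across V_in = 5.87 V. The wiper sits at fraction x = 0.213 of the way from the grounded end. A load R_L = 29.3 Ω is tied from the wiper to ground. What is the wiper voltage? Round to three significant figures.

The pot divides into 16.84 Ω above the wiper and 4.558 Ω below.
(x·R_p) ‖ R_L = 3.945 Ω.
Then V_out = V_in · 3.945/(16.84 + 3.945) = 1.114 V.

V_out ≈ 1.11 V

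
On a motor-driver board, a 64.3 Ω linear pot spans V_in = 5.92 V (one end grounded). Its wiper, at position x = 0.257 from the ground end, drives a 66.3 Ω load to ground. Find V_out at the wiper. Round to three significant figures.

V_out ≈ 1.28 V

Lower segment x·R_p = 16.53 Ω; upper segment (1−x)·R_p = 47.77 Ω.
(x·R_p) ‖ R_L = 13.23 Ω.
Then V_out = V_in · 13.23/(47.77 + 13.23) = 1.284 V.
(Unloaded: V_out = x·V_in = 1.52 V.)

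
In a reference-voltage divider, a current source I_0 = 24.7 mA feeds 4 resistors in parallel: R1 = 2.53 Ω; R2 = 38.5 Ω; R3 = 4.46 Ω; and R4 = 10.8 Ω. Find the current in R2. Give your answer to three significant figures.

I ≈ 0.869 mA

ΣG = 1/2.53 + 1/38.5 + 1/4.46 + 1/10.8 = 0.7380.
Current divider: I(R2) = I_0 · G_k/ΣG = 24.7 × (0.02597/0.7380) = 24.7 × 0.03519 = 0.8693 mA.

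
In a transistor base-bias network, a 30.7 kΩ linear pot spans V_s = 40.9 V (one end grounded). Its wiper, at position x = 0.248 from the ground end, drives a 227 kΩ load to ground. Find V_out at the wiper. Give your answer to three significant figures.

The pot divides into 23.09 kΩ above the wiper and 7.614 kΩ below.
Lower segment in parallel with the load: 7.614 ‖ 227 = 7.367 kΩ.
Then V_out = V_s · 7.367/(23.09 + 7.367) = 9.894 V.

V_out ≈ 9.89 V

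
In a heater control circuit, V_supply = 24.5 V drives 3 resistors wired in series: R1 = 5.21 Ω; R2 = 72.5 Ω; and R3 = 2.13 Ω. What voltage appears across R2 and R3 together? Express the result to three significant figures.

ΣR = 5.21 + 72.5 + 2.13 = 79.84 Ω.
R_{R2..R3} = 72.5 + 2.13 = 74.63 Ω.
Voltage divider: V = V_supply · (74.63 / 79.84) = 24.5 × 0.9347 = 22.90 V.

V ≈ 22.9 V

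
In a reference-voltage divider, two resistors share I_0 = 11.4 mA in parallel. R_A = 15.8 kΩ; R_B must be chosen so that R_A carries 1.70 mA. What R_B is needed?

R_B ≈ 2.77 kΩ

Two-branch current divider: I_A = I_0 · R_B/(R_A + R_B).
1.70/11.4 = R_B/(R_A + R_B) → R_B = R_A · (0.1491)/(1 − 0.1491) = 15.8 × 0.1753 = 2.769 kΩ.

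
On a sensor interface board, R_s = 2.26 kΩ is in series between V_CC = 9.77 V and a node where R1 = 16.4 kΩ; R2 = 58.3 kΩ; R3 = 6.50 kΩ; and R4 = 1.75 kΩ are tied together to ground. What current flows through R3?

I ≈ 0.534 mA

Parallel bank: R_p = 1/(1/16.4 + 1/58.3 + 1/6.50 + 1/1.75) = 1.245 kΩ.
Node voltage V_A = V_CC · R_p/(R_s + R_p) = 9.77 × 0.3552 = 3.470 V.
Branch current I = V_A/R3 = 3.470/6.50 = 0.5338 mA.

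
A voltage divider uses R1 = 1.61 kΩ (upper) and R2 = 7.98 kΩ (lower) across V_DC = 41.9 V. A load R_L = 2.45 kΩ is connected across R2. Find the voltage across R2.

The load sits in parallel with R2, giving an effective lower resistance R2' = R2·R_L/(R2+R_L) = 1.874 kΩ.
Then V_out = V_DC · R2'/(R1 + R2') = 41.9 × 1.874/3.484 = 22.54 V.
(Unloaded it would be 34.9 V; the load pulls it down.)

V_out ≈ 22.5 V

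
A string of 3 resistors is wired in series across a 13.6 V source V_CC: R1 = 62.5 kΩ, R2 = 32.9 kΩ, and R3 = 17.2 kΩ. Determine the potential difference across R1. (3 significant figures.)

V ≈ 7.55 V

Series total: ΣR = 62.5 + 32.9 + 17.2 = 112.6 kΩ.
By the voltage-divider rule, V = 13.6 × 62.50/112.6 = 7.549 V.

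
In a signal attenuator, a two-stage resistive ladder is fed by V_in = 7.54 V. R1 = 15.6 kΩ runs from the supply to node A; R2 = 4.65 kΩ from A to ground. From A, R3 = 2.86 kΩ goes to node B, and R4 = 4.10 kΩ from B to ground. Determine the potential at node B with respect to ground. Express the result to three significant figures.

Looking into the second stage from A: R3 + R4 = 6.960 kΩ appears in parallel with R2.
R2 ‖ (R3+R4) = 2.788 kΩ.
First divider: V_A = V_in · 2.788/(15.6 + 2.788) = 1.143 V.
V_B = V_A × 0.5891 = 0.6734 V.

V_B ≈ 0.673 V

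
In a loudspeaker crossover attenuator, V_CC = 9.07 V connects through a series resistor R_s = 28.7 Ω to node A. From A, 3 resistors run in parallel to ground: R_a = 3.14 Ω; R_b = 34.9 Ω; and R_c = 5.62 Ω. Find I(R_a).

I ≈ 0.180 A

Parallel bank: R_p = 1/(1/3.14 + 1/34.9 + 1/5.62) = 1.905 Ω.
V_A = 9.07 × 1.905/30.60 = 0.5644 V.
I(R_a) = V_A / R_a = 0.5644/3.14 = 0.1798 A.
(Check via current divider: I_total = 0.2964 A; share G_k/ΣG = 0.6065 → same result.)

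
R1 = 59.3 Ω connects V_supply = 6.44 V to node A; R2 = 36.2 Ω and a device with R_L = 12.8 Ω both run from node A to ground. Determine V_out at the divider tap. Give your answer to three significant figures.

V_out ≈ 0.886 V

The load sits in parallel with R2, giving an effective lower resistance R2' = R2·R_L/(R2+R_L) = 9.456 Ω.
Then V_out = V_supply · R2'/(R1 + R2') = 6.44 × 9.456/68.76 = 0.8857 V.
(Unloaded it would be 2.44 V; the load pulls it down.)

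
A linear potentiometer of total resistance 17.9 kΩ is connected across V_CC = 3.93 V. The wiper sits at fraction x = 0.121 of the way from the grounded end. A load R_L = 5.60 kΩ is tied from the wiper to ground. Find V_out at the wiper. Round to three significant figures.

V_out ≈ 0.355 V

Split the track: R_lower = x·R_p = 2.166 kΩ, R_upper = (1−x)·R_p = 15.73 kΩ.
(x·R_p) ‖ R_L = 1.562 kΩ.
Loaded-divider output: V_out = 3.93 × 0.09030 = 0.3549 V.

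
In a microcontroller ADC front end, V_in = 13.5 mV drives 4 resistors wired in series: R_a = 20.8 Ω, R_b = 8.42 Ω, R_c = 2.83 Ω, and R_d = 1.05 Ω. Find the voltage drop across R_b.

Total series resistance ΣR = 20.8 + 8.42 + 2.83 + 1.05 = 33.10 Ω.
Voltage divider: V = V_in · (8.420 / 33.10) = 13.5 × 0.2544 = 3.434 mV.

V ≈ 3.43 mV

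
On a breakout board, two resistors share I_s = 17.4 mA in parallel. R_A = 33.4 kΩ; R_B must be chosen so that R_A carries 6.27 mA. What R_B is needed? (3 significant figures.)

R_B ≈ 18.8 kΩ

Two-branch current divider: I_A = I_s · R_B/(R_A + R_B).
6.27/17.4 = R_B/(R_A + R_B) → R_B = R_A · (0.3603)/(1 − 0.3603) = 33.4 × 0.5633 = 18.82 kΩ.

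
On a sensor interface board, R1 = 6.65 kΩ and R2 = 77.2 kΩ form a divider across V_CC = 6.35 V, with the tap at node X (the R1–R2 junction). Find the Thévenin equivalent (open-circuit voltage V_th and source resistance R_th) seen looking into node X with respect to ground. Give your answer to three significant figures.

V_th ≈ 5.85 V, R_th ≈ 6.12 kΩ

V_th is the unloaded tap voltage: V_CC · R2/(R1+R2) = 6.35 × 0.9207 = 5.846 V.
Zeroing V_CC shorts the top of R1 to ground, so R_th = R1 ‖ R2 = 6.123 kΩ.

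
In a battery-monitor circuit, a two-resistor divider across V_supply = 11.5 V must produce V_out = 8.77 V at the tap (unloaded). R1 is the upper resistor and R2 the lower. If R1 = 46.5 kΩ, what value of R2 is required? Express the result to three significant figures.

The divider ratio is R2/(R1+R2) = 8.77/11.5 = 0.7626.
R2 = R1 · 0.7626/(1 − 0.7626) = 149.4 kΩ.

R2 ≈ 149 kΩ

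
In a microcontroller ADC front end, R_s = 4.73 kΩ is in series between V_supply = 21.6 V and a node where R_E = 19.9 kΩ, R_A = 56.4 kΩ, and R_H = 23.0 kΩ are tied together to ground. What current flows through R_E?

Combine the parallel branches: R_p = (1/19.9 + 1/56.4 + 1/23.0)⁻¹ = 8.972 kΩ.
V_A by voltage divider: V_A = 21.6 × 8.972/(4.73 + 8.972) = 14.14 V.
Branch current I = V_A/R_E = 14.14/19.9 = 0.7107 mA.
(Equivalently: I_total = 1.576 mA, then current-divider fraction G_k/ΣG = 0.4508.)

I ≈ 0.711 mA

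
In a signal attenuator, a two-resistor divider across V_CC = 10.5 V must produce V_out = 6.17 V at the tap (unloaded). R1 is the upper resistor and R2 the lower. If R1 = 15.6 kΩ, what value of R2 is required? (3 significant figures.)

The divider ratio is R2/(R1+R2) = 6.17/10.5 = 0.5876.
Rearranging, R2 = R1·k/(1−k) = 15.6 × 1.425 = 22.23 kΩ.

R2 ≈ 22.2 kΩ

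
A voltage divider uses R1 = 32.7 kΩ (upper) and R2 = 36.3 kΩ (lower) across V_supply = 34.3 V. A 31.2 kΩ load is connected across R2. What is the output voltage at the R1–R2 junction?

The load sits in parallel with R2, giving an effective lower resistance R2' = R2·R_L/(R2+R_L) = 16.78 kΩ.
Now apply the divider: V_out = 34.3 × 0.3391 = 11.63 V.

V_out ≈ 11.6 V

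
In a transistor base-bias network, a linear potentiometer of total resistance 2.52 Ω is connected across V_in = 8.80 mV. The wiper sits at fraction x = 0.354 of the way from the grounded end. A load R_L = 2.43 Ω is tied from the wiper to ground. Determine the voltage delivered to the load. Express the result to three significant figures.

Split the track: R_lower = x·R_p = 0.8921 Ω, R_upper = (1−x)·R_p = 1.628 Ω.
Lower segment in parallel with the load: 0.8921 ‖ 2.43 = 0.6525 Ω.
Loaded-divider output: V_out = 8.80 × 0.2861 = 2.518 mV.

V_out ≈ 2.52 mV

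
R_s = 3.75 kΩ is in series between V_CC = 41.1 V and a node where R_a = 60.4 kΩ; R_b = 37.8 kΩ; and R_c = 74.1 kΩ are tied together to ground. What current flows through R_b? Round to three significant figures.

I ≈ 0.897 mA

Equivalent of the parallel group: R_p = 17.70 kΩ.
V_A by voltage divider: V_A = 41.1 × 17.70/(3.75 + 17.70) = 33.91 V.
Branch current I = V_A/R_b = 33.91/37.8 = 0.8972 mA.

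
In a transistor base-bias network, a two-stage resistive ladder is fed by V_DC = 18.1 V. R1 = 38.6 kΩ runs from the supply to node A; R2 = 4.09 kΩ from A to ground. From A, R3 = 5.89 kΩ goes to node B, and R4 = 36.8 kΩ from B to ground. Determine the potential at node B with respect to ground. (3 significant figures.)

V_B ≈ 1.38 V

Looking into the second stage from A: R3 + R4 = 42.69 kΩ appears in parallel with R2.
R2 ‖ (R3+R4) = 3.732 kΩ.
V_A = 18.1 × 3.732/(38.6 + 3.732) = 1.596 V.
Stage 2 is unloaded, so V_B = V_A · R4/(R3+R4) = 1.596 × 36.8/42.69 = 1.376 V.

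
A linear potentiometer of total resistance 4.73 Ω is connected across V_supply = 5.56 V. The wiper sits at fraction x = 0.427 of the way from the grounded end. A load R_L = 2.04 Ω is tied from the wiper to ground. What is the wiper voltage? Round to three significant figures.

V_out ≈ 1.51 V

The pot divides into 2.710 Ω above the wiper and 2.020 Ω below.
(x·R_p) ‖ R_L = 1.015 Ω.
V_out = 5.56 × 1.015/(2.710 + 1.015) = 1.515 V.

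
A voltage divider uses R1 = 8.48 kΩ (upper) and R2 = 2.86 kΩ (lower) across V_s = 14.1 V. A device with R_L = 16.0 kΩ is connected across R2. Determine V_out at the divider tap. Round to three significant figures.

R2 ‖ R_L = (2.86 × 16.0)/(2.86 + 16.0) = 2.426 kΩ.
Then V_out = V_s · R2'/(R1 + R2') = 14.1 × 2.426/10.91 = 3.137 V.

V_out ≈ 3.14 V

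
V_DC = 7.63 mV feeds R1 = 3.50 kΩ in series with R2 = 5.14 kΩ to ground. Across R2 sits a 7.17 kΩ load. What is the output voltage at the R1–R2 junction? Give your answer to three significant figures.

First combine the lower leg with the load: R2 ‖ R_L = 2.994 kΩ.
Voltage divider with the loaded lower leg: V_out = 7.63 × 2.994/(3.50 + 2.994) = 7.63 × 0.4610 = 3.518 mV.
(Unloaded it would be 4.54 mV; the load pulls it down.)

V_out ≈ 3.52 mV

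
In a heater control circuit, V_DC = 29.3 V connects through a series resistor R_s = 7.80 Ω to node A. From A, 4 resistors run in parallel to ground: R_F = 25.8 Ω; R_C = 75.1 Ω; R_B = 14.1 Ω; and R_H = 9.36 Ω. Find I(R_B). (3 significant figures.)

Combine the parallel branches: R_p = (1/25.8 + 1/75.1 + 1/14.1 + 1/9.36)⁻¹ = 4.351 Ω.
Node voltage V_A = V_DC · R_p/(R_s + R_p) = 29.3 × 0.3581 = 10.49 V.
Branch current I = V_A/R_B = 10.49/14.1 = 0.7441 A.

I ≈ 0.744 A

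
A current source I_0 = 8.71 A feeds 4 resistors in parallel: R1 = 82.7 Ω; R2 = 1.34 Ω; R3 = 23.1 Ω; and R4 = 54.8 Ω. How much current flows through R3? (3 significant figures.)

Conductances: ΣG = 1/82.7 + 1/1.34 + 1/23.1 + 1/54.8 = 0.8199 (1/Ω).
R3 takes the fraction G_k/ΣG = 0.04329/0.8199 = 0.05280, so I = 8.71 × 0.05280 = 0.4599 A.

I ≈ 0.460 A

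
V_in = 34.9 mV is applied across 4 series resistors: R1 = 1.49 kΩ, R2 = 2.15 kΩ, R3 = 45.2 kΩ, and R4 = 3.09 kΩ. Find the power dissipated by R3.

ΣR = 51.93 kΩ → I = 34.9/51.93 = 0.6721 µA.
P(R3) = I²·R3 = (0.6721)² × 45.2 = 20.42 nW.

P ≈ 20.4 nW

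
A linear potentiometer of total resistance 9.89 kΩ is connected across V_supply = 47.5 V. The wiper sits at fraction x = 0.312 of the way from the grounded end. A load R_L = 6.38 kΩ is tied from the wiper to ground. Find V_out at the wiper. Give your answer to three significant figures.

The pot divides into 6.804 kΩ above the wiper and 3.086 kΩ below.
Lower segment in parallel with the load: 3.086 ‖ 6.38 = 2.080 kΩ.
V_out = 47.5 × 2.080/(6.804 + 2.080) = 11.12 V.

V_out ≈ 11.1 V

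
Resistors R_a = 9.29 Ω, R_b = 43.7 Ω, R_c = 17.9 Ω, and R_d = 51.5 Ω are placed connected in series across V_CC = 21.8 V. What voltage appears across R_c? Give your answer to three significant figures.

Total series resistance ΣR = 9.29 + 43.7 + 17.9 + 51.5 = 122.4 Ω.
By the voltage-divider rule, V = 21.8 × 17.90/122.4 = 3.188 V.

V ≈ 3.19 V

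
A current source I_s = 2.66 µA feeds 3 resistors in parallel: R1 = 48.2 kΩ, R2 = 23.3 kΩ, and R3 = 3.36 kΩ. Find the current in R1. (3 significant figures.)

Total conductance ΣG = 1/48.2 + 1/23.3 + 1/3.36 = 0.3613 (units of 1/kΩ).
R1 takes the fraction G_k/ΣG = 0.02075/0.3613 = 0.05743, so I = 2.66 × 0.05743 = 0.1528 µA.

I ≈ 0.153 µA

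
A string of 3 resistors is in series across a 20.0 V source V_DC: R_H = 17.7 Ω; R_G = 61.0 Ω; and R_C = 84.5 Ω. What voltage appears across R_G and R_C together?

Total series resistance ΣR = 17.7 + 61.0 + 84.5 = 163.2 Ω.
R_{R_G..R_C} = 61.0 + 84.5 = 145.5 Ω.
By the voltage-divider rule, V = 20.0 × 145.5/163.2 = 17.83 V.

V ≈ 17.8 V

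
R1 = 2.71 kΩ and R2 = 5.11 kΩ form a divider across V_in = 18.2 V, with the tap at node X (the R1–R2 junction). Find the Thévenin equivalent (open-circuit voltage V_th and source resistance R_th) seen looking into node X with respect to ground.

Open-circuit (no load on X): V_th = V_in · R2/(R1 + R2) = 18.2 × 5.11/(2.710 + 5.11) = 11.89 V.
Looking into X with the source shorted: R_th = R1·R2/(R1+R2) = 2.710 × 5.11/7.820 = 1.771 kΩ.

V_th ≈ 11.9 V, R_th ≈ 1.77 kΩ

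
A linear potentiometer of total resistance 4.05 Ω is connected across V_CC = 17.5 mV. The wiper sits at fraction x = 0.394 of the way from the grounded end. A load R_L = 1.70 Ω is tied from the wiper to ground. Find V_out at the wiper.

V_out ≈ 4.40 mV

Lower segment x·R_p = 1.596 Ω; upper segment (1−x)·R_p = 2.454 Ω.
(x·R_p) ‖ R_L = 0.8231 Ω.
V_out = 17.5 × 0.8231/(2.454 + 0.8231) = 4.395 mV.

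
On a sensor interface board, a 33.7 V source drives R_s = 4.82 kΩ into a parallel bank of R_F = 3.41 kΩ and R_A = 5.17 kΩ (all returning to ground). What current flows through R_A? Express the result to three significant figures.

Parallel bank: R_p = 1/(1/3.41 + 1/5.17) = 2.055 kΩ.
V_A = 33.7 × 2.055/6.875 = 10.07 V.
Branch current I = V_A/R_A = 10.07/5.17 = 1.948 mA.

I ≈ 1.95 mA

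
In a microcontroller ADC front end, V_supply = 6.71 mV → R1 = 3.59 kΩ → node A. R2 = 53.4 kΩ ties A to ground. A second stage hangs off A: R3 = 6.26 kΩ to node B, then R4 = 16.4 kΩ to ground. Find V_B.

The second stage (R3 + R4 = 22.66 kΩ) loads node A in parallel with R2.
Effective lower resistance at A: R2 ‖ 22.66 = 15.91 kΩ.
So V_A = 6.71 × 0.8159 = 5.475 mV.
Then the unloaded second divider: V_B = V_A × R4/(R3+R4) = 5.475 × 0.7237 = 3.962 mV.

V_B ≈ 3.96 mV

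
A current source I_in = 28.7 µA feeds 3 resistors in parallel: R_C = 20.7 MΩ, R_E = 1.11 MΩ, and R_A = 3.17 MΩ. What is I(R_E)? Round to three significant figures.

ΣG = 1/20.7 + 1/1.11 + 1/3.17 = 1.265.
Current divider: I(R_E) = I_in · G_k/ΣG = 28.7 × (0.9009/1.265) = 28.7 × 0.7124 = 20.44 µA.

I ≈ 20.4 µA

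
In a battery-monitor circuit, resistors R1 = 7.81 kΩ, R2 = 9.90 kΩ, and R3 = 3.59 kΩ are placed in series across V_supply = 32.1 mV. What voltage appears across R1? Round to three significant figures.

Series total: ΣR = 7.81 + 9.90 + 3.59 = 21.30 kΩ.
Voltage divider: V = V_supply · (7.810 / 21.30) = 32.1 × 0.3667 = 11.77 mV.

V ≈ 11.8 mV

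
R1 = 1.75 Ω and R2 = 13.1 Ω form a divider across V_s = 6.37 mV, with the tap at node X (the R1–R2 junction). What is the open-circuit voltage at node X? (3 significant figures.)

V_th is the unloaded tap voltage: V_s · R2/(R1+R2) = 6.37 × 0.8822 = 5.619 mV.

V_th ≈ 5.62 mV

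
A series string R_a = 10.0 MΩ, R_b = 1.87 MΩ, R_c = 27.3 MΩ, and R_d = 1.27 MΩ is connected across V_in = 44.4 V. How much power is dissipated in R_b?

P ≈ 2.25 µW

Series current I = V_in/ΣR = 44.4/40.44 = 1.098 µA.
V(R_b) = I·R = 2.053 V; P = V·I = 2.053 × 1.098 = 2.254 µW.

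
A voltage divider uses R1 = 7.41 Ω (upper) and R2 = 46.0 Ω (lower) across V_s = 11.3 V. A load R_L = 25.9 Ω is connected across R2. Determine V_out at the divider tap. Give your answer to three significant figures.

V_out ≈ 7.81 V

First combine the lower leg with the load: R2 ‖ R_L = 16.57 Ω.
Now apply the divider: V_out = 11.3 × 0.6910 = 7.808 V.
(Unloaded it would be 9.73 V; the load pulls it down.)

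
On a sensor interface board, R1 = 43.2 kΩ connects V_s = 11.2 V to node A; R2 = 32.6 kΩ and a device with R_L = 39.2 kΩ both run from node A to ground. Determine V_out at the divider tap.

V_out ≈ 3.27 V

R2 ‖ R_L = (32.6 × 39.2)/(32.6 + 39.2) = 17.80 kΩ.
Then V_out = V_s · R2'/(R1 + R2') = 11.2 × 17.80/61.00 = 3.268 V.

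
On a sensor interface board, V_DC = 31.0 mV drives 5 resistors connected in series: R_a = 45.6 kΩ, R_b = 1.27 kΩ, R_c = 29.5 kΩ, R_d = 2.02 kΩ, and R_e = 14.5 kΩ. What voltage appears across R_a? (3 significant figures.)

V ≈ 15.2 mV

ΣR = 45.6 + 1.27 + 29.5 + 2.02 + 14.5 = 92.89 kΩ.
Voltage divider: V = V_DC · (45.60 / 92.89) = 31.0 × 0.4909 = 15.22 mV.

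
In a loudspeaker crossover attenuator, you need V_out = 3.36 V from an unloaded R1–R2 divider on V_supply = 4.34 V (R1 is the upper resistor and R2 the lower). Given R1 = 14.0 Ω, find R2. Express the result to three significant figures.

The divider ratio is R2/(R1+R2) = 3.36/4.34 = 0.7742.
R2 = R1 · 0.7742/(1 − 0.7742) = 48.00 Ω.

R2 ≈ 48.0 Ω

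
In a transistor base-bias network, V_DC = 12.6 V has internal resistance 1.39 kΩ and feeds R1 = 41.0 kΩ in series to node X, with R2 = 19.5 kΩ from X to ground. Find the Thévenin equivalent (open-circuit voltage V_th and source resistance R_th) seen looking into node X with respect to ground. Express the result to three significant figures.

V_th ≈ 3.97 V, R_th ≈ 13.4 kΩ

R1' = 1.39 + 41.0 = 42.39 kΩ (source resistance + R1).
V_th is the unloaded tap voltage: V_DC · R2/(R1'+R2) = 12.6 × 0.3151 = 3.970 V.
With V_DC suppressed (replaced by a short), R_th = R1' ‖ R2 = (42.39 × 19.5)/(42.39 + 19.5) = 13.36 kΩ.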